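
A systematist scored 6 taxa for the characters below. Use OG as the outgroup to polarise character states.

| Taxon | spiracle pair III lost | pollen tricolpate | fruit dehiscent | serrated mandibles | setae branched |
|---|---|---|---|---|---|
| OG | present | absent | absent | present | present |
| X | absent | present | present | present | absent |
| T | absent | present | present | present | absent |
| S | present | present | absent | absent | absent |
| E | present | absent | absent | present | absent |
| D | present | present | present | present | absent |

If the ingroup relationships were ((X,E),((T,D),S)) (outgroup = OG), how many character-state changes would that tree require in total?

8

Map each character onto ((X,E),((T,D),S)) (rooted by OG) and count the minimum state changes it requires (Fitch parsimony):
spiracle pair III lost: 2; pollen tricolpate: 2; fruit dehiscent: 2; serrated mandibles: 1; setae branched: 1.
Total tree length = 8.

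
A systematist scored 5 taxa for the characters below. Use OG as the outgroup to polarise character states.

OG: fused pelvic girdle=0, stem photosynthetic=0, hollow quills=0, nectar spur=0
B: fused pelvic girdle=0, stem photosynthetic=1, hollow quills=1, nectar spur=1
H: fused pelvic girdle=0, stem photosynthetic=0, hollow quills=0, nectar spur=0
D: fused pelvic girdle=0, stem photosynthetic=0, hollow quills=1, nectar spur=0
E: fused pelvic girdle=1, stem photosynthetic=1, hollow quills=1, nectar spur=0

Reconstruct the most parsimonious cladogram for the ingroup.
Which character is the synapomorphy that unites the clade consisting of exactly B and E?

stem photosynthetic

The outgroup has state '0' for every character, so '1' is the derived state throughout.
fused pelvic girdle (derived state '1') is unique to E (autapomorphy; uninformative for grouping).
Only B and E show the derived state '1' for stem photosynthetic, supporting them as a clade.
hollow quills: derived state '1' in B, D, and E only — synapomorphy for {B, D, E}.
nectar spur (derived state '1') is unique to B (autapomorphy; uninformative for grouping).
Most parsimonious ingroup topology: (((B,E),D),H).
The clade {B, E} is supported by stem photosynthetic: its derived state '1' occurs in exactly those taxa and in no other taxon (including the outgroup).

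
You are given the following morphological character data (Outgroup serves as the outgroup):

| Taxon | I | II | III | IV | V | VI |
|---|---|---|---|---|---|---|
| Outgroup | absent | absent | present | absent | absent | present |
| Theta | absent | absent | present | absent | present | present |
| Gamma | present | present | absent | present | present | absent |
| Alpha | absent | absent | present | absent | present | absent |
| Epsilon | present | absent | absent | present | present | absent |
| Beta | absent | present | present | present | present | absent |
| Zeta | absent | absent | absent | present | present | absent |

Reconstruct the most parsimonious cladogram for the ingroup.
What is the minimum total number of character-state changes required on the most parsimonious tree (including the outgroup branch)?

Character polarity is set by the outgroup: the derived state is whichever differs from the outgroup's state, so for III, VI the derived state is 'absent', and for the remaining characters it is 'present'.
I (derived state 'present') is shared by Epsilon and Gamma — a synapomorphy uniting that clade.
II (state 'present') occurs in Beta and Gamma but conflicts with the nesting implied by the other characters — most parsimoniously interpreted as homoplasy.
III (derived state 'absent') is shared by Epsilon, Gamma, and Zeta — a synapomorphy uniting that clade.
IV (derived state 'present') is shared by Beta, Epsilon, Gamma, and Zeta — a synapomorphy uniting that clade.
All ingroup taxa share the derived state 'present' for V; it defines the ingroup but does not resolve relationships within it.
VI (derived state 'absent') is shared by Alpha, Beta, Epsilon, Gamma, and Zeta — a synapomorphy uniting that clade.
Most parsimonious ingroup topology: (Theta,((((Gamma,Epsilon),Zeta),Beta),Alpha)).
Changes per character on this tree: I: 1; II: 2; III: 1; IV: 1; V: 1; VI: 1.
Total = 7.

7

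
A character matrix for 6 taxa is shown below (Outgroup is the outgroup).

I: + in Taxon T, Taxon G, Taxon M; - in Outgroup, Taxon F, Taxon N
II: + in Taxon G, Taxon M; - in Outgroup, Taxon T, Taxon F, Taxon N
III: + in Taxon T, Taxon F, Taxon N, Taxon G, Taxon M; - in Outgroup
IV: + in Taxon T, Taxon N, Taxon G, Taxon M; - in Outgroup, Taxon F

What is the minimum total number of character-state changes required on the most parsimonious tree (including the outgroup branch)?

The outgroup has state '-' for every character, so '+' is the derived state throughout.
Only Taxon G, Taxon M, and Taxon T show the derived state '+' for I, supporting them as a clade.
Only Taxon G and Taxon M show the derived state '+' for II, supporting them as a clade.
III (derived state '+') is shared by all ingroup taxa — unites the whole ingroup.
IV (derived state '+') is shared by Taxon G, Taxon M, Taxon N, and Taxon T — a synapomorphy uniting that clade.
Most parsimonious ingroup topology: (((Taxon T,(Taxon G,Taxon M)),Taxon N),Taxon F).
Changes per character on this tree: I: 1; II: 1; III: 1; IV: 1.
Total = 4.

4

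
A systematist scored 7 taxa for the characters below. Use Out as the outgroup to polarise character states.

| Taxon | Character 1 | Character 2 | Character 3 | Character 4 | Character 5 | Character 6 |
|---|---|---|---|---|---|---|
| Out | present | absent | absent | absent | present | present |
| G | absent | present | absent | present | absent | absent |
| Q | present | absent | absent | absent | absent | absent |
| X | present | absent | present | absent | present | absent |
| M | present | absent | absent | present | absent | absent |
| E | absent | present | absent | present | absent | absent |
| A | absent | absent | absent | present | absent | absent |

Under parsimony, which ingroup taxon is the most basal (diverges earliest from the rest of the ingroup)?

X

Character polarity is set by the outgroup: the derived state is whichever differs from the outgroup's state, so for Character 1, Character 5, Character 6 the derived state is 'absent', and for the remaining characters it is 'present'.
Character 1: derived state 'absent' in A, E, and G only — synapomorphy for {A, E, G}.
Character 2: derived state 'present' in E and G only — synapomorphy for {E, G}.
Character 3: derived state 'present' in X only — an autapomorphy, so it tells us nothing about relationships among taxa.
Only A, E, G, and M show the derived state 'present' for Character 4, supporting them as a clade.
Only A, E, G, M, and Q show the derived state 'absent' for Character 5, supporting them as a clade.
Character 6 (derived state 'absent') is shared by all ingroup taxa — unites the whole ingroup.
Most parsimonious ingroup topology: (((((G,E),A),M),Q),X).
X is sister to the clade containing all other ingroup taxa, so it is the earliest-diverging (most basal) ingroup lineage.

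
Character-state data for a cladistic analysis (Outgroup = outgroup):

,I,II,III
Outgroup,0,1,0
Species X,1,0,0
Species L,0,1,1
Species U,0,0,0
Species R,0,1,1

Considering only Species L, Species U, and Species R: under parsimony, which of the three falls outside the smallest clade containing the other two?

Character polarity is set by the outgroup: the derived state is whichever differs from the outgroup's state, so for II the derived state is '0', and for the remaining characters it is '1'.
I: derived state '1' in Species X only — an autapomorphy, so it tells us nothing about relationships among taxa.
II (derived state '0') is shared by Species U and Species X — a synapomorphy uniting that clade.
III: derived state '1' in Species L and Species R only — synapomorphy for {Species L, Species R}.
Most parsimonious ingroup topology: ((Species X,Species U),(Species L,Species R)).
Species R and Species L share a more recent common ancestor with each other than either does with Species U, so Species U is the least closely related of the three.

Species U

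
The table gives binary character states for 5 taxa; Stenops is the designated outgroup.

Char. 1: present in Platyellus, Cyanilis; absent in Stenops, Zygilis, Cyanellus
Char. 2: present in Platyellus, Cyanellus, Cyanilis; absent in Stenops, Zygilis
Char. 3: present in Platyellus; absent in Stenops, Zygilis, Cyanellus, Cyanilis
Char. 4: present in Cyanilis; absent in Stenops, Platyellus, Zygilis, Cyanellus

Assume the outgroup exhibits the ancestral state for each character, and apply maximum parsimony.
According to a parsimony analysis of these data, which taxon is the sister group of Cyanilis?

The outgroup has state 'absent' for every character, so 'present' is the derived state throughout.
Char. 1: derived state 'present' in Cyanilis and Platyellus only — synapomorphy for {Cyanilis, Platyellus}.
Char. 2 (derived state 'present') is shared by Cyanellus, Cyanilis, and Platyellus — a synapomorphy uniting that clade.
Char. 3: derived state 'present' in Platyellus only — an autapomorphy, so it tells us nothing about relationships among taxa.
Char. 4: derived state 'present' in Cyanilis only — an autapomorphy, so it tells us nothing about relationships among taxa.
Most parsimonious ingroup topology: (((Platyellus,Cyanilis),Cyanellus),Zygilis).
Cyanilis and Platyellus form a cherry on this tree, so they are sister taxa.

Platyellus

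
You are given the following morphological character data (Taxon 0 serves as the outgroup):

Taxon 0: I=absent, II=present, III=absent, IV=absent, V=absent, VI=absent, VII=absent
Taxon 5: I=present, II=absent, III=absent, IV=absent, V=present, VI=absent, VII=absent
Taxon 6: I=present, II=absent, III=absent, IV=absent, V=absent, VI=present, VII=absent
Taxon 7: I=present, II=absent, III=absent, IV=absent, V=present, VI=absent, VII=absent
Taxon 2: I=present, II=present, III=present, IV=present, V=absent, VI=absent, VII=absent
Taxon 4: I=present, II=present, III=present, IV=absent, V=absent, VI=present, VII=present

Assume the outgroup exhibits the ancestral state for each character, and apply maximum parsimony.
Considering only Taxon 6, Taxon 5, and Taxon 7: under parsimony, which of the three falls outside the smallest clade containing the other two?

Character polarity is set by the outgroup: the derived state is whichever differs from the outgroup's state, so for II the derived state is 'absent', and for the remaining characters it is 'present'.
I (derived state 'present') is shared by all ingroup taxa — unites the whole ingroup.
II: derived state 'absent' in Taxon 5, Taxon 6, and Taxon 7 only — synapomorphy for {Taxon 5, Taxon 6, Taxon 7}.
Only Taxon 2 and Taxon 4 show the derived state 'present' for III, supporting them as a clade.
IV: derived state 'present' in Taxon 2 only — an autapomorphy, so it tells us nothing about relationships among taxa.
Only Taxon 5 and Taxon 7 show the derived state 'present' for V, supporting them as a clade.
VI groups Taxon 4 and Taxon 6, which is incompatible with the clades supported by the remaining characters; treating it as convergent (homoplasy) costs fewer steps than any alternative tree.
VII: derived state 'present' in Taxon 4 only — an autapomorphy, so it tells us nothing about relationships among taxa.
Most parsimonious ingroup topology: (((Taxon 5,Taxon 7),Taxon 6),(Taxon 2,Taxon 4)).
Taxon 7 and Taxon 5 share a more recent common ancestor with each other than either does with Taxon 6, so Taxon 6 is the least closely related of the three.

Taxon 6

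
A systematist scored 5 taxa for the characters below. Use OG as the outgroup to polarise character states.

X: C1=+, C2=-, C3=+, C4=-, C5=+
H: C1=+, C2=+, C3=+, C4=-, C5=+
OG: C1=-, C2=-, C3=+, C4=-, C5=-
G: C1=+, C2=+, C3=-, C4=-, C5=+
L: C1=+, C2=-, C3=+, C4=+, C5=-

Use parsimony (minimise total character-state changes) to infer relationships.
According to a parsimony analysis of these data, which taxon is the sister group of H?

Character polarity is set by the outgroup: the derived state is whichever differs from the outgroup's state, so for C3 the derived state is '-', and for the remaining characters it is '+'.
All ingroup taxa share the derived state '+' for C1; it defines the ingroup but does not resolve relationships within it.
Only G and H show the derived state '+' for C2, supporting them as a clade.
C3 (derived state '-') is unique to G (autapomorphy; uninformative for grouping).
C4: derived state '+' in L only — an autapomorphy, so it tells us nothing about relationships among taxa.
C5 (derived state '+') is shared by G, H, and X — a synapomorphy uniting that clade.
Most parsimonious ingroup topology: (((G,H),X),L).
H and G form a cherry on this tree, so they are sister taxa.

G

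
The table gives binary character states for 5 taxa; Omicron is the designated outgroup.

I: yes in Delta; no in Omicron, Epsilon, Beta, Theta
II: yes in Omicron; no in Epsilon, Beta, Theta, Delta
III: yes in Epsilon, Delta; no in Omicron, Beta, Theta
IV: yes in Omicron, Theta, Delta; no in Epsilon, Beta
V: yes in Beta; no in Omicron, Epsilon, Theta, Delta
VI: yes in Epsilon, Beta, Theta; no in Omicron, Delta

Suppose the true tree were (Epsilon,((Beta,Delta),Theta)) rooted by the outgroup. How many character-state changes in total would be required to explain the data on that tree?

Map each character onto (Epsilon,((Beta,Delta),Theta)) (rooted by Omicron) and count the minimum state changes it requires (Fitch parsimony):
I: 1; II: 1; III: 2; IV: 2; V: 1; VI: 2.
Total tree length = 9.

9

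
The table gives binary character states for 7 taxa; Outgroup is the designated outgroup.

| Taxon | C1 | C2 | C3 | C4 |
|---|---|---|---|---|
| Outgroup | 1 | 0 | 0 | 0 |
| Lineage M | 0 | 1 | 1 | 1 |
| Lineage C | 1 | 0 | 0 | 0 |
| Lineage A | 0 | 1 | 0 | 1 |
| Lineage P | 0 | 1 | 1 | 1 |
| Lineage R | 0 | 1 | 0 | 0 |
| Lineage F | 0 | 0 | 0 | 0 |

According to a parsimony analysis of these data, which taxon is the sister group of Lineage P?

Character polarity is set by the outgroup: the derived state is whichever differs from the outgroup's state, so for C1 the derived state is '0', and for the remaining characters it is '1'.
Only Lineage A, Lineage F, Lineage M, Lineage P, and Lineage R show the derived state '0' for C1, supporting them as a clade.
C2 (derived state '1') is shared by Lineage A, Lineage M, Lineage P, and Lineage R — a synapomorphy uniting that clade.
C3 (derived state '1') is shared by Lineage M and Lineage P — a synapomorphy uniting that clade.
C4: derived state '1' in Lineage A, Lineage M, and Lineage P only — synapomorphy for {Lineage A, Lineage M, Lineage P}.
Most parsimonious ingroup topology: (((((Lineage M,Lineage P),Lineage A),Lineage R),Lineage F),Lineage C).
Lineage P and Lineage M form a cherry on this tree, so they are sister taxa.

Lineage M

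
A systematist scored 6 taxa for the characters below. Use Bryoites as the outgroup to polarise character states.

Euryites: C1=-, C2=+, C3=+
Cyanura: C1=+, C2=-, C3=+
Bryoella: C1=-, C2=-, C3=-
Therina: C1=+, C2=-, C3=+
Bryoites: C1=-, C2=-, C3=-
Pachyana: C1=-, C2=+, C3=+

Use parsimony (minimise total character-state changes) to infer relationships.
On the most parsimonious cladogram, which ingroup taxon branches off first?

Bryoella

The outgroup has state '-' for every character, so '+' is the derived state throughout.
Only Cyanura and Therina show the derived state '+' for C1, supporting them as a clade.
Only Euryites and Pachyana show the derived state '+' for C2, supporting them as a clade.
C3 (derived state '+') is shared by Cyanura, Euryites, Pachyana, and Therina — a synapomorphy uniting that clade.
Most parsimonious ingroup topology: (((Cyanura,Therina),(Euryites,Pachyana)),Bryoella).
Bryoella is sister to the clade containing all other ingroup taxa, so it is the earliest-diverging (most basal) ingroup lineage.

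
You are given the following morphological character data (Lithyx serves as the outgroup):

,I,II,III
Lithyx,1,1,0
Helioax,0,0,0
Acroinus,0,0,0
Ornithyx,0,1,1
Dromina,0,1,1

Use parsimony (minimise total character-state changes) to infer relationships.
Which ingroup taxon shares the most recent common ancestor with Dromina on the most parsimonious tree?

Character polarity is set by the outgroup: the derived state is whichever differs from the outgroup's state, so for I, II the derived state is '0', and for the remaining characters it is '1'.
I (derived state '0') is shared by all ingroup taxa — unites the whole ingroup.
II (derived state '0') is shared by Acroinus and Helioax — a synapomorphy uniting that clade.
Only Dromina and Ornithyx show the derived state '1' for III, supporting them as a clade.
Most parsimonious ingroup topology: ((Helioax,Acroinus),(Ornithyx,Dromina)).
Dromina and Ornithyx form a cherry on this tree, so they are sister taxa.

Ornithyx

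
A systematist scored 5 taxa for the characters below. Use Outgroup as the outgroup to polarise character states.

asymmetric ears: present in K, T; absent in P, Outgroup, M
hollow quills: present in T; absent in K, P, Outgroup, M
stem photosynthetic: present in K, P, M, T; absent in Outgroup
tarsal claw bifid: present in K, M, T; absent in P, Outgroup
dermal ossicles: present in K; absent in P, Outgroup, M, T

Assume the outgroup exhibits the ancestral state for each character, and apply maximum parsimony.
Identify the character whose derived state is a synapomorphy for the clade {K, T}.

asymmetric ears

The outgroup has state 'absent' for every character, so 'present' is the derived state throughout.
Only K and T show the derived state 'present' for asymmetric ears, supporting them as a clade.
hollow quills (derived state 'present') is unique to T (autapomorphy; uninformative for grouping).
All ingroup taxa share the derived state 'present' for stem photosynthetic; it defines the ingroup but does not resolve relationships within it.
tarsal claw bifid: derived state 'present' in K, M, and T only — synapomorphy for {K, M, T}.
dermal ossicles (derived state 'present') is unique to K (autapomorphy; uninformative for grouping).
Most parsimonious ingroup topology: ((M,(T,K)),P).
The clade {K, T} is supported by asymmetric ears: its derived state 'present' occurs in exactly those taxa and in no other taxon (including the outgroup).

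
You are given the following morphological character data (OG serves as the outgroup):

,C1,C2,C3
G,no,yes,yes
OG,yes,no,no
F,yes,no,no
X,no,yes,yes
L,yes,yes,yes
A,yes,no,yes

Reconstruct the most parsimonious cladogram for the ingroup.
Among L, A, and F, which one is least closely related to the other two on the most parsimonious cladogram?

Character polarity is set by the outgroup: the derived state is whichever differs from the outgroup's state, so for C1 the derived state is 'no', and for the remaining characters it is 'yes'.
Only G and X show the derived state 'no' for C1, supporting them as a clade.
C2: derived state 'yes' in G, L, and X only — synapomorphy for {G, L, X}.
C3 (derived state 'yes') is shared by A, G, L, and X — a synapomorphy uniting that clade.
Most parsimonious ingroup topology: ((((G,X),L),A),F).
L and A share a more recent common ancestor with each other than either does with F, so F is the least closely related of the three.

F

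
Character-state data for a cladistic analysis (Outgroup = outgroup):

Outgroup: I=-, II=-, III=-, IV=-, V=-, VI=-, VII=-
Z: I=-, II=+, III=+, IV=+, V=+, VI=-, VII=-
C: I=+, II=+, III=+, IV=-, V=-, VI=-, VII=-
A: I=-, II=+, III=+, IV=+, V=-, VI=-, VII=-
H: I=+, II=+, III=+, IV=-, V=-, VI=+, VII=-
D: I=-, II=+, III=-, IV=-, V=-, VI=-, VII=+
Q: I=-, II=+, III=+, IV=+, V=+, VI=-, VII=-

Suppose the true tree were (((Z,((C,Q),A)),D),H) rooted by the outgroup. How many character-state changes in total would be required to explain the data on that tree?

11

Map each character onto (((Z,((C,Q),A)),D),H) (rooted by Outgroup) and count the minimum state changes it requires (Fitch parsimony):
I: 2; II: 1; III: 2; IV: 2; V: 2; VI: 1; VII: 1.
Total tree length = 11.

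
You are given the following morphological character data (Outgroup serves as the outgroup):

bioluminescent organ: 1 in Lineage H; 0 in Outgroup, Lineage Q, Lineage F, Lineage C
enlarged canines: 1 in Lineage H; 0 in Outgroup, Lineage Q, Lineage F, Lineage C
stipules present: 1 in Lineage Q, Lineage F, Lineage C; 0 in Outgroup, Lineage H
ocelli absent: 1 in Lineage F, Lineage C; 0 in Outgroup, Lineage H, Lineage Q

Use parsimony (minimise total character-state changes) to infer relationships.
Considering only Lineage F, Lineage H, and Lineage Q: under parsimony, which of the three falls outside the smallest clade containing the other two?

Lineage H

The outgroup has state '0' for every character, so '1' is the derived state throughout.
bioluminescent organ: derived state '1' in Lineage H only — an autapomorphy, so it tells us nothing about relationships among taxa.
enlarged canines: derived state '1' in Lineage H only — an autapomorphy, so it tells us nothing about relationships among taxa.
stipules present (derived state '1') is shared by Lineage C, Lineage F, and Lineage Q — a synapomorphy uniting that clade.
Only Lineage C and Lineage F show the derived state '1' for ocelli absent, supporting them as a clade.
Most parsimonious ingroup topology: (Lineage H,(Lineage Q,(Lineage F,Lineage C))).
Lineage F and Lineage Q share a more recent common ancestor with each other than either does with Lineage H, so Lineage H is the least closely related of the three.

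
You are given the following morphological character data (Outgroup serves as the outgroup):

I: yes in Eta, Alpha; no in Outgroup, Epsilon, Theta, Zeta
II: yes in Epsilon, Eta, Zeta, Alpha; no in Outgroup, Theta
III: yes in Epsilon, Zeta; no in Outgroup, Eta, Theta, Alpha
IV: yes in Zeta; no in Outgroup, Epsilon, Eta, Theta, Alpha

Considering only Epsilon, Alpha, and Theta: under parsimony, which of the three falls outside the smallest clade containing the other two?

The outgroup has state 'no' for every character, so 'yes' is the derived state throughout.
Only Alpha and Eta show the derived state 'yes' for I, supporting them as a clade.
II: derived state 'yes' in Alpha, Epsilon, Eta, and Zeta only — synapomorphy for {Alpha, Epsilon, Eta, Zeta}.
III (derived state 'yes') is shared by Epsilon and Zeta — a synapomorphy uniting that clade.
IV (derived state 'yes') is unique to Zeta (autapomorphy; uninformative for grouping).
Most parsimonious ingroup topology: (((Epsilon,Zeta),(Eta,Alpha)),Theta).
Alpha and Epsilon share a more recent common ancestor with each other than either does with Theta, so Theta is the least closely related of the three.

Theta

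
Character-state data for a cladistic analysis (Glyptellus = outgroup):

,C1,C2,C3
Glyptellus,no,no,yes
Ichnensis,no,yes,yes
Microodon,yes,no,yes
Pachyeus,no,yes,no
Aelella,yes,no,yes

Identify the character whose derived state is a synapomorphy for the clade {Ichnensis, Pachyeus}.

C2

Character polarity is set by the outgroup: the derived state is whichever differs from the outgroup's state, so for C3 the derived state is 'no', and for the remaining characters it is 'yes'.
C1: derived state 'yes' in Aelella and Microodon only — synapomorphy for {Aelella, Microodon}.
Only Ichnensis and Pachyeus show the derived state 'yes' for C2, supporting them as a clade.
C3: derived state 'no' in Pachyeus only — an autapomorphy, so it tells us nothing about relationships among taxa.
Most parsimonious ingroup topology: ((Ichnensis,Pachyeus),(Microodon,Aelella)).
The clade {Ichnensis, Pachyeus} is supported by C2: its derived state 'yes' occurs in exactly those taxa and in no other taxon (including the outgroup).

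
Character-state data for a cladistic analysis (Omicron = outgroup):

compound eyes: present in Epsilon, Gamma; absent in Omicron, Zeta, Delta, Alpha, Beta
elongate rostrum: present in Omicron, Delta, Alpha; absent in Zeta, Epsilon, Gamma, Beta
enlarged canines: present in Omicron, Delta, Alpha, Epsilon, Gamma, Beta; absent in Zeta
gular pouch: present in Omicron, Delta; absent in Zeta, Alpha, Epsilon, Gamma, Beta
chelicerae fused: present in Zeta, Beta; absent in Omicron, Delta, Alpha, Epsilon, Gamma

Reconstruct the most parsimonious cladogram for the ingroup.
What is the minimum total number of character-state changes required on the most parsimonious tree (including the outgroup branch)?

Character polarity is set by the outgroup: the derived state is whichever differs from the outgroup's state, so for elongate rostrum, enlarged canines, gular pouch the derived state is 'absent', and for the remaining characters it is 'present'.
compound eyes (derived state 'present') is shared by Epsilon and Gamma — a synapomorphy uniting that clade.
elongate rostrum: derived state 'absent' in Beta, Epsilon, Gamma, and Zeta only — synapomorphy for {Beta, Epsilon, Gamma, Zeta}.
enlarged canines: derived state 'absent' in Zeta only — an autapomorphy, so it tells us nothing about relationships among taxa.
Only Alpha, Beta, Epsilon, Gamma, and Zeta show the derived state 'absent' for gular pouch, supporting them as a clade.
Only Beta and Zeta show the derived state 'present' for chelicerae fused, supporting them as a clade.
Most parsimonious ingroup topology: ((((Zeta,Beta),(Epsilon,Gamma)),Alpha),Delta).
Changes per character on this tree: compound eyes: 1; elongate rostrum: 1; enlarged canines: 1; gular pouch: 1; chelicerae fused: 1.
Total = 5.

5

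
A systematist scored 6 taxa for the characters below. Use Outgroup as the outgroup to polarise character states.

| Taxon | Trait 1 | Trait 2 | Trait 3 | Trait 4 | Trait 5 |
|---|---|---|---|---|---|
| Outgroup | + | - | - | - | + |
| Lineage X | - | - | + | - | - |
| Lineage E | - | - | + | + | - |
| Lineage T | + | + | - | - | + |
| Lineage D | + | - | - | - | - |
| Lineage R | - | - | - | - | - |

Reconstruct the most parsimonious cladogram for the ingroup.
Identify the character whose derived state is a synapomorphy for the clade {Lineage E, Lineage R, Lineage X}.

Character polarity is set by the outgroup: the derived state is whichever differs from the outgroup's state, so for Trait 1, Trait 5 the derived state is '-', and for the remaining characters it is '+'.
Trait 1 (derived state '-') is shared by Lineage E, Lineage R, and Lineage X — a synapomorphy uniting that clade.
Trait 2: derived state '+' in Lineage T only — an autapomorphy, so it tells us nothing about relationships among taxa.
Trait 3 (derived state '+') is shared by Lineage E and Lineage X — a synapomorphy uniting that clade.
Trait 4 (derived state '+') is unique to Lineage E (autapomorphy; uninformative for grouping).
Trait 5 (derived state '-') is shared by Lineage D, Lineage E, Lineage R, and Lineage X — a synapomorphy uniting that clade.
Most parsimonious ingroup topology: ((((Lineage X,Lineage E),Lineage R),Lineage D),Lineage T).
The clade {Lineage E, Lineage R, Lineage X} is supported by Trait 1: its derived state '-' occurs in exactly those taxa and in no other taxon (including the outgroup).

Trait 1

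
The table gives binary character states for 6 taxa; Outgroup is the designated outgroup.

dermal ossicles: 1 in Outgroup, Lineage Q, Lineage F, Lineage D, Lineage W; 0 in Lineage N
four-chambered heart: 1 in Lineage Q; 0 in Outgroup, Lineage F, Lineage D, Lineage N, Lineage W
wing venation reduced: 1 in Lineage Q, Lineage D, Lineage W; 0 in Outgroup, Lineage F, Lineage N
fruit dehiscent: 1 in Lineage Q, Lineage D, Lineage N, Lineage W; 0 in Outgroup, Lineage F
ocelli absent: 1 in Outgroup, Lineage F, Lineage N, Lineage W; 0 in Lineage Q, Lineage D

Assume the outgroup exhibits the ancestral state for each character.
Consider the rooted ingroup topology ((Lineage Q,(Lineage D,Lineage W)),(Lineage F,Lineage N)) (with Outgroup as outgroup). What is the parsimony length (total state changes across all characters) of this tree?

7

Map each character onto ((Lineage Q,(Lineage D,Lineage W)),(Lineage F,Lineage N)) (rooted by Outgroup) and count the minimum state changes it requires (Fitch parsimony):
dermal ossicles: 1; four-chambered heart: 1; wing venation reduced: 1; fruit dehiscent: 2; ocelli absent: 2.
Total tree length = 7.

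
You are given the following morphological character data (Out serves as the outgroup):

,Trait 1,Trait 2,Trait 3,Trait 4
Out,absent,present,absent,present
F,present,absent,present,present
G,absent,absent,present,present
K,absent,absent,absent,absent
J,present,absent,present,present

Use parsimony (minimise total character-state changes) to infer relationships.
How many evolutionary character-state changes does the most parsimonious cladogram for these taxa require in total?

Character polarity is set by the outgroup: the derived state is whichever differs from the outgroup's state, so for Trait 2, Trait 4 the derived state is 'absent', and for the remaining characters it is 'present'.
Trait 1: derived state 'present' in F and J only — synapomorphy for {F, J}.
Trait 2 (derived state 'absent') is shared by all ingroup taxa — unites the whole ingroup.
Only F, G, and J show the derived state 'present' for Trait 3, supporting them as a clade.
Trait 4 (derived state 'absent') is unique to K (autapomorphy; uninformative for grouping).
Most parsimonious ingroup topology: (((F,J),G),K).
Changes per character on this tree: Trait 1: 1; Trait 2: 1; Trait 3: 1; Trait 4: 1.
Total = 4.

4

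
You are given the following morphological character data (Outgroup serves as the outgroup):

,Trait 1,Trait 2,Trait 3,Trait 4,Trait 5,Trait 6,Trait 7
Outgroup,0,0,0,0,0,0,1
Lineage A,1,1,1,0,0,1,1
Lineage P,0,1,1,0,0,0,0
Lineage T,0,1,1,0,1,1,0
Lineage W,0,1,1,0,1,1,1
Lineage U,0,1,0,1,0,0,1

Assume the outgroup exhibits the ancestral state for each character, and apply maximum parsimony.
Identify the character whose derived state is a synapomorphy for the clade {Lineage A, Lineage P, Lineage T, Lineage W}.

Character polarity is set by the outgroup: the derived state is whichever differs from the outgroup's state, so for Trait 7 the derived state is '0', and for the remaining characters it is '1'.
Trait 1 (derived state '1') is unique to Lineage A (autapomorphy; uninformative for grouping).
All ingroup taxa share the derived state '1' for Trait 2; it defines the ingroup but does not resolve relationships within it.
Trait 3 (derived state '1') is shared by Lineage A, Lineage P, Lineage T, and Lineage W — a synapomorphy uniting that clade.
Trait 4 (derived state '1') is unique to Lineage U (autapomorphy; uninformative for grouping).
Trait 5: derived state '1' in Lineage T and Lineage W only — synapomorphy for {Lineage T, Lineage W}.
Trait 6: derived state '1' in Lineage A, Lineage T, and Lineage W only — synapomorphy for {Lineage A, Lineage T, Lineage W}.
Trait 7 groups Lineage P and Lineage T, which is incompatible with the clades supported by the remaining characters; treating it as convergent (homoplasy) costs fewer steps than any alternative tree.
Most parsimonious ingroup topology: (((Lineage A,(Lineage T,Lineage W)),Lineage P),Lineage U).
The clade {Lineage A, Lineage P, Lineage T, Lineage W} is supported by Trait 3: its derived state '1' occurs in exactly those taxa and in no other taxon (including the outgroup).

Trait 3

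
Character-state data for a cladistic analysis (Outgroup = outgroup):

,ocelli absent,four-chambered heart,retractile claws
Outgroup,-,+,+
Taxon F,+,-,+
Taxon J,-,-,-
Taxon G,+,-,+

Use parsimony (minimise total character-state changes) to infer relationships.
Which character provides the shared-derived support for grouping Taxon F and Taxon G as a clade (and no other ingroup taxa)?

Character polarity is set by the outgroup: the derived state is whichever differs from the outgroup's state, so for four-chambered heart, retractile claws the derived state is '-', and for the remaining characters it is '+'.
Only Taxon F and Taxon G show the derived state '+' for ocelli absent, supporting them as a clade.
four-chambered heart (derived state '-') is shared by all ingroup taxa — unites the whole ingroup.
retractile claws (derived state '-') is unique to Taxon J (autapomorphy; uninformative for grouping).
Most parsimonious ingroup topology: (Taxon J,(Taxon F,Taxon G)).
The clade {Taxon F, Taxon G} is supported by ocelli absent: its derived state '+' occurs in exactly those taxa and in no other taxon (including the outgroup).

ocelli absent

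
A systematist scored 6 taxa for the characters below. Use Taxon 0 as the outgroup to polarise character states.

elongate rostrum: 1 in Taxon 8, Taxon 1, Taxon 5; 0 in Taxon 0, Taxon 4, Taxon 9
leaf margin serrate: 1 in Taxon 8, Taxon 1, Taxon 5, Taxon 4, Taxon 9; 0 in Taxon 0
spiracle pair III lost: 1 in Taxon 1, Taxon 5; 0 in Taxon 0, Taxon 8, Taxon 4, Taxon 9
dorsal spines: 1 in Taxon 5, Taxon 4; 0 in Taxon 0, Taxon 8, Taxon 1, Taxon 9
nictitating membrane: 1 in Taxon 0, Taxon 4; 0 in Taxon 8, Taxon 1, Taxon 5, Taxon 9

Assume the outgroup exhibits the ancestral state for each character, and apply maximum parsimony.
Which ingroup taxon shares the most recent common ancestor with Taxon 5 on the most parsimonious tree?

Taxon 1

Character polarity is set by the outgroup: the derived state is whichever differs from the outgroup's state, so for nictitating membrane the derived state is '0', and for the remaining characters it is '1'.
elongate rostrum: derived state '1' in Taxon 1, Taxon 5, and Taxon 8 only — synapomorphy for {Taxon 1, Taxon 5, Taxon 8}.
All ingroup taxa share the derived state '1' for leaf margin serrate; it defines the ingroup but does not resolve relationships within it.
Only Taxon 1 and Taxon 5 show the derived state '1' for spiracle pair III lost, supporting them as a clade.
dorsal spines groups Taxon 4 and Taxon 5, which is incompatible with the clades supported by the remaining characters; treating it as convergent (homoplasy) costs fewer steps than any alternative tree.
nictitating membrane (derived state '0') is shared by Taxon 1, Taxon 5, Taxon 8, and Taxon 9 — a synapomorphy uniting that clade.
Most parsimonious ingroup topology: (((Taxon 8,(Taxon 1,Taxon 5)),Taxon 9),Taxon 4).
Taxon 5 and Taxon 1 form a cherry on this tree, so they are sister taxa.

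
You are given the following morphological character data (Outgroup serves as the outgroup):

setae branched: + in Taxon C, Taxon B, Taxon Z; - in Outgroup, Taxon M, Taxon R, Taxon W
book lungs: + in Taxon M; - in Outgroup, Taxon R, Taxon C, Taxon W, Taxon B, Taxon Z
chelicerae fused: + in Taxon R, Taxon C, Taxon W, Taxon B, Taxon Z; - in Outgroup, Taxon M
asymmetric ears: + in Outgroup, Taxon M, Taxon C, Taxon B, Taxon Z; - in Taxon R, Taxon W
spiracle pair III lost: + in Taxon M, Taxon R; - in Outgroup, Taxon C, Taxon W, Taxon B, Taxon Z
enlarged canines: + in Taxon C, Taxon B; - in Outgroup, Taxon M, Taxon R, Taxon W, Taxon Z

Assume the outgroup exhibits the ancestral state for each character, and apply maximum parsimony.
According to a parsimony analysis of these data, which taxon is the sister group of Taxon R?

Taxon W

Character polarity is set by the outgroup: the derived state is whichever differs from the outgroup's state, so for asymmetric ears the derived state is '-', and for the remaining characters it is '+'.
Only Taxon B, Taxon C, and Taxon Z show the derived state '+' for setae branched, supporting them as a clade.
book lungs: derived state '+' in Taxon M only — an autapomorphy, so it tells us nothing about relationships among taxa.
chelicerae fused: derived state '+' in Taxon B, Taxon C, Taxon R, Taxon W, and Taxon Z only — synapomorphy for {Taxon B, Taxon C, Taxon R, Taxon W, Taxon Z}.
asymmetric ears: derived state '-' in Taxon R and Taxon W only — synapomorphy for {Taxon R, Taxon W}.
spiracle pair III lost (state '+') occurs in Taxon M and Taxon R but conflicts with the nesting implied by the other characters — most parsimoniously interpreted as homoplasy.
enlarged canines (derived state '+') is shared by Taxon B and Taxon C — a synapomorphy uniting that clade.
Most parsimonious ingroup topology: (Taxon M,((Taxon R,Taxon W),((Taxon C,Taxon B),Taxon Z))).
Taxon R and Taxon W form a cherry on this tree, so they are sister taxa.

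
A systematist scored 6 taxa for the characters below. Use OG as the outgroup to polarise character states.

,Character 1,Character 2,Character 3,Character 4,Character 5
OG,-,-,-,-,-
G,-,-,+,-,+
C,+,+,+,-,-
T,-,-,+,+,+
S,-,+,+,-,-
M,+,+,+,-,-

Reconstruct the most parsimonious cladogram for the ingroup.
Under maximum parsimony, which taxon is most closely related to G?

T

The outgroup has state '-' for every character, so '+' is the derived state throughout.
Character 1: derived state '+' in C and M only — synapomorphy for {C, M}.
Character 2 (derived state '+') is shared by C, M, and S — a synapomorphy uniting that clade.
All ingroup taxa share the derived state '+' for Character 3; it defines the ingroup but does not resolve relationships within it.
Character 4 (derived state '+') is unique to T (autapomorphy; uninformative for grouping).
Character 5: derived state '+' in G and T only — synapomorphy for {G, T}.
Most parsimonious ingroup topology: ((G,T),((C,M),S)).
G and T form a cherry on this tree, so they are sister taxa.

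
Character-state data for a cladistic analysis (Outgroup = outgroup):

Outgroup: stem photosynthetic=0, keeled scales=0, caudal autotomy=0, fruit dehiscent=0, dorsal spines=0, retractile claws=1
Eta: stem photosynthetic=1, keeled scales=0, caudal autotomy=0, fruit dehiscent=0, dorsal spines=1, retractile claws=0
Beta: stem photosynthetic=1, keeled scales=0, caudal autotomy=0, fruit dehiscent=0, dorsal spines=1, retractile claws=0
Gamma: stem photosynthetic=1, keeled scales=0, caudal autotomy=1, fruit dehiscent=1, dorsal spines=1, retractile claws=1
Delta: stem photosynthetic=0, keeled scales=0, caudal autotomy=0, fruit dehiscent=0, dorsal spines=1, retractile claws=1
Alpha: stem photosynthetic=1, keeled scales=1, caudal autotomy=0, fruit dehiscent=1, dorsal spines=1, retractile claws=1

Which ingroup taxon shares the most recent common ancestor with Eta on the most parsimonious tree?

Character polarity is set by the outgroup: the derived state is whichever differs from the outgroup's state, so for retractile claws the derived state is '0', and for the remaining characters it is '1'.
stem photosynthetic: derived state '1' in Alpha, Beta, Eta, and Gamma only — synapomorphy for {Alpha, Beta, Eta, Gamma}.
keeled scales: derived state '1' in Alpha only — an autapomorphy, so it tells us nothing about relationships among taxa.
caudal autotomy: derived state '1' in Gamma only — an autapomorphy, so it tells us nothing about relationships among taxa.
Only Alpha and Gamma show the derived state '1' for fruit dehiscent, supporting them as a clade.
dorsal spines (derived state '1') is shared by all ingroup taxa — unites the whole ingroup.
Only Beta and Eta show the derived state '0' for retractile claws, supporting them as a clade.
Most parsimonious ingroup topology: (((Eta,Beta),(Gamma,Alpha)),Delta).
Eta and Beta form a cherry on this tree, so they are sister taxa.

Beta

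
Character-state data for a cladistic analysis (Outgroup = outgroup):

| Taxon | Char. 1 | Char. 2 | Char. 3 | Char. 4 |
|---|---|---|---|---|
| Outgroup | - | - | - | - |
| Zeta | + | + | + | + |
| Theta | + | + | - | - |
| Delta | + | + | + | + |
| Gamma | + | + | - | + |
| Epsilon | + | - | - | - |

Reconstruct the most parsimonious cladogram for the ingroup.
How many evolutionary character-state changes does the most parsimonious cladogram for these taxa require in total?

4

The outgroup has state '-' for every character, so '+' is the derived state throughout.
Char. 1 (derived state '+') is shared by all ingroup taxa — unites the whole ingroup.
Only Delta, Gamma, Theta, and Zeta show the derived state '+' for Char. 2, supporting them as a clade.
Char. 3: derived state '+' in Delta and Zeta only — synapomorphy for {Delta, Zeta}.
Only Delta, Gamma, and Zeta show the derived state '+' for Char. 4, supporting them as a clade.
Most parsimonious ingroup topology: ((((Zeta,Delta),Gamma),Theta),Epsilon).
Changes per character on this tree: Char. 1: 1; Char. 2: 1; Char. 3: 1; Char. 4: 1.
Total = 4.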